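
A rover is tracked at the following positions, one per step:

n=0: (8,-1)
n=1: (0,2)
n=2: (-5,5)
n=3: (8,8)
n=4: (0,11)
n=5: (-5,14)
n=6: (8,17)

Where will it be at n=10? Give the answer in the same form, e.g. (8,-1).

First: cycles through 8, 0, -5 every 3 steps. Step 10 lands at position 1 of the cycle → 0.
Second: linear, +3 per step → 29 at step 10.

(0,29)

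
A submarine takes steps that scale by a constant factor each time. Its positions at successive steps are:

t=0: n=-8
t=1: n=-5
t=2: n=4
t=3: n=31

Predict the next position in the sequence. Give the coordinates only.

n=112

Step-to-step displacements: +3, +9, +27; each is 3× the previous.
step 4: 31 + 81 → n=112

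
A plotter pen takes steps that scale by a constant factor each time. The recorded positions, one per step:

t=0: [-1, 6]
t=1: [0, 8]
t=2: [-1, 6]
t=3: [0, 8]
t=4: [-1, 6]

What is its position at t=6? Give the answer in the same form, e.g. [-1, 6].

The jumps are [+1, +2], [-1, -2], [+1, +2], [-1, -2] — a geometric progression with ratio -1.
step 5: [-1, 6] + [+1, +2] → [0, 8]
step 6: [0, 8] + [-1, -2] → [-1, 6]

[-1, 6]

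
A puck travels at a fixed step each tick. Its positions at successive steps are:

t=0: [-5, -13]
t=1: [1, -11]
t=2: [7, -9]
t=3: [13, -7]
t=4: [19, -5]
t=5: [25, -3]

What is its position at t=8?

[43, 3]

The position changes by [+6, +2] every step.
step 6: [25, -3] + [+6, +2] → [31, -1]
step 7: [31, -1] + [+6, +2] → [37, 1]
step 8: [37, 1] + [+6, +2] → [43, 3]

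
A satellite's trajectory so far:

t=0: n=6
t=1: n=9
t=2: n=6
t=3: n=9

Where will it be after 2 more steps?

n=9

The jumps are +3, -3, +3 — a geometric progression with ratio -1.
step 4: 9 − 3 → n=6
step 5: 6 + 3 → n=9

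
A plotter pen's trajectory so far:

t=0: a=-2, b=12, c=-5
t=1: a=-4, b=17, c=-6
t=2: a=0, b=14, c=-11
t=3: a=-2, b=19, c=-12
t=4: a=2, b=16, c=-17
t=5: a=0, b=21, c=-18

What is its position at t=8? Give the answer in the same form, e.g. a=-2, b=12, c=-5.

Differencing gives (-2,+5,-1), (+4,-3,-5), (-2,+5,-1), (+4,-3,-5), (-2,+5,-1). This is the pattern (-2,+5,-1), (+4,-3,-5) repeated.
step 6: apply (+4,-3,-5) → a=4, b=18, c=-23
step 7: apply (-2,+5,-1) → a=2, b=23, c=-24
step 8: apply (+4,-3,-5) → a=6, b=20, c=-29

a=6, b=20, c=-29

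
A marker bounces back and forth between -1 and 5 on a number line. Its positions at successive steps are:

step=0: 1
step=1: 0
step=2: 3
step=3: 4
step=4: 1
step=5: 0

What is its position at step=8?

1

The value reflects between -1 and 5, moving 3 per step.
  step 6: 0 → 3
  step 7: 3 → 4
  step 8: 4 → 1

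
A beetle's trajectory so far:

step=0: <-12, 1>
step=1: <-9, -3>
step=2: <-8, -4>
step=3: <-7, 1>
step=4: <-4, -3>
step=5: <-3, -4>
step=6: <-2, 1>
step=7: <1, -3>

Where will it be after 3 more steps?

Step-to-step displacements: <+3, -4>, <+1, -1>, <+1, +5>, <+3, -4>, <+1, -1>, <+1, +5>, <+3, -4> — a repeating cycle of length 3.
step 8: apply <+1, -1> → <2, -4>
step 9: apply <+1, +5> → <3, 1>
step 10: apply <+3, -4> → <6, -3>

<6, -3>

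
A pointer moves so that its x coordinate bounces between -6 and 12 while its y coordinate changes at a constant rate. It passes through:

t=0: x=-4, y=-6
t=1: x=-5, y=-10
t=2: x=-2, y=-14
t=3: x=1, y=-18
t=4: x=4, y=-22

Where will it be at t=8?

x=8, y=-38

The x coordinate travels 3 per step and bounces off the walls at -6 and 12.
  step 5: 4 → 7
  step 6: 7 → 10
  step 7: 10 → 11
  step 8: 11 → 8
The y coordinate changes by -4 each step: at step 8 it is -38.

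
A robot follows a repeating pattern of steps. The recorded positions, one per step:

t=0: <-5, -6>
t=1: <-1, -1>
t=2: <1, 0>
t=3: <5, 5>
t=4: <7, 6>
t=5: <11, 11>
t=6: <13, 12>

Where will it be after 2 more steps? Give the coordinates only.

The moves between consecutive positions are <+4, +5>, <+2, +1>, <+4, +5>, <+2, +1>, <+4, +5>, <+2, +1>; they repeat the 2-cycle [<+4, +5>, <+2, +1>].
step 7: apply <+4, +5> → <17, 17>
step 8: apply <+2, +1> → <19, 18>

<19, 18>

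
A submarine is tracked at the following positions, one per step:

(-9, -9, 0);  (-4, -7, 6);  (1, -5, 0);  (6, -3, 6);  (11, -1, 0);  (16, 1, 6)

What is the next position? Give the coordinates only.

(21, 3, 0)

First: linear, +5 per step → 21 at step 6.
Second: linear, +2 per step → 3 at step 6.
Third: cycles through 0, 6 every 2 steps. Step 6 lands at position 0 of the cycle → 0.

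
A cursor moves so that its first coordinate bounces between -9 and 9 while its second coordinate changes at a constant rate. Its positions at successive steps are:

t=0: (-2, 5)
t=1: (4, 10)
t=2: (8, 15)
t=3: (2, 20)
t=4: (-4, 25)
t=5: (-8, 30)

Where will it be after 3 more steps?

The first coordinate travels 6 per step and bounces off the walls at -9 and 9.
  step 6: -8 → -2
  step 7: -2 → 4
  step 8: 4 → 8
The second coordinate changes by +5 each step: at step 8 it is 45.

(8, 45)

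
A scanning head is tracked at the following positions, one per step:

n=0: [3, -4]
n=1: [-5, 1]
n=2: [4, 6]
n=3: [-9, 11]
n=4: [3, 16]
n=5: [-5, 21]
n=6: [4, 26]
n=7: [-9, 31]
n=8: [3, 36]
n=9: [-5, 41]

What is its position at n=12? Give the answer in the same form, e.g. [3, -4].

[3, 56]

First: cycles through 3, -5, 4, -9 every 4 steps. Step 12 lands at position 0 of the cycle → 3.
Second: linear, +5 per step → 56 at step 12.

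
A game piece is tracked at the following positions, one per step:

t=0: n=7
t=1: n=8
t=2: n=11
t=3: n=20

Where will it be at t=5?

n=128

Consecutive displacements +1, +3, +9 scale by a factor of 3 each step.
step 4: 20 + 27 → n=47
step 5: 47 + 81 → n=128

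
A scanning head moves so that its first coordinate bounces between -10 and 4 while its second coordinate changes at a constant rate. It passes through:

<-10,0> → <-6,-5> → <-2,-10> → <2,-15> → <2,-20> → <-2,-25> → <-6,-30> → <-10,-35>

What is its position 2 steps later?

<-2,-45>

The first coordinate reflects between -10 and 4, moving 4 per step.
  step 8: -10 → -6
  step 9: -6 → -2
The second coordinate changes by -5 each step: at step 9 it is -45.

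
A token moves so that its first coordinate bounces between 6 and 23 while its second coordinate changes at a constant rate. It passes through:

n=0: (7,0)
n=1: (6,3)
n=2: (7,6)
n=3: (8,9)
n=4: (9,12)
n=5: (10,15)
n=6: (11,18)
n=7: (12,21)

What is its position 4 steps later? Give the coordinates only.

The first coordinate reflects between 6 and 23, moving 1 per step.
  step 8: 12 → 13
  step 9: 13 → 14
  step 10: 14 → 15
  step 11: 15 → 16
The second coordinate changes by +3 each step: at step 11 it is 33.

(16,33)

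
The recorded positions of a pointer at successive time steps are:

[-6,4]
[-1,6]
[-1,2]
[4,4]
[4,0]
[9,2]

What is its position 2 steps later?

[14,0]

Differencing gives [+5,+2], [+0,-4], [+5,+2], [+0,-4], [+5,+2]. This is the pattern [+5,+2], [+0,-4] repeated.
step 6: apply [+0,-4] → [9,-2]
step 7: apply [+5,+2] → [14,0]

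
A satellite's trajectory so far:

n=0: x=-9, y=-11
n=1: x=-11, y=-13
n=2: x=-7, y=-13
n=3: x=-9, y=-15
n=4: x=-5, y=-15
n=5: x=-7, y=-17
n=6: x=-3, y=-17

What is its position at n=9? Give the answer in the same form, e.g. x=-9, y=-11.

x=-3, y=-21

The moves between consecutive positions are (-2,-2), (+4,+0), (-2,-2), (+4,+0), (-2,-2), (+4,+0); they repeat the 2-cycle [(-2,-2), (+4,+0)].
step 7: apply (-2,-2) → x=-5, y=-19
step 8: apply (+4,+0) → x=-1, y=-19
step 9: apply (-2,-2) → x=-3, y=-21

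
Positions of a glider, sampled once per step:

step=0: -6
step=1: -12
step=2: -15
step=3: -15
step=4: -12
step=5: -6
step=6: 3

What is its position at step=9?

48

Taking differences between consecutive positions: -6, -3, +0, +3, +6, +9. These grow by +3 each step.
step 7: 3 + 12 → 15
step 8: 15 + 15 → 30
step 9: 30 + 18 → 48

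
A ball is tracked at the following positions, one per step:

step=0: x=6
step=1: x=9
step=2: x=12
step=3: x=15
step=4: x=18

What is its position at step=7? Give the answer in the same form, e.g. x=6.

x=27

Each step adds +3 to the position.
step 5: 18 + 3 → x=21
step 6: 21 + 3 → x=24
step 7: 24 + 3 → x=27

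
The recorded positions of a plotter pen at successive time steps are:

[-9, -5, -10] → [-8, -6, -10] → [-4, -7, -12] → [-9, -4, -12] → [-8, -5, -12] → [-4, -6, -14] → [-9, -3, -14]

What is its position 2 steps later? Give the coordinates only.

[-4, -5, -16]

The moves between consecutive positions are [+1, -1, +0], [+4, -1, -2], [-5, +3, +0], [+1, -1, +0], [+4, -1, -2], [-5, +3, +0]; they repeat the 3-cycle [[+1, -1, +0], [+4, -1, -2], [-5, +3, +0]].
step 7: apply [+1, -1, +0] → [-8, -4, -14]
step 8: apply [+4, -1, -2] → [-4, -5, -16]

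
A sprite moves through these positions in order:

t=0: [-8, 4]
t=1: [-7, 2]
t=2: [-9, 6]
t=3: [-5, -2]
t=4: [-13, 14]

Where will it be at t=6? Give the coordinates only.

[-29, 46]

The jumps are [+1, -2], [-2, +4], [+4, -8], [-8, +16] — a geometric progression with ratio -2.
step 5: [-13, 14] + [+16, -32] → [3, -18]
step 6: [3, -18] + [-32, +64] → [-29, 46]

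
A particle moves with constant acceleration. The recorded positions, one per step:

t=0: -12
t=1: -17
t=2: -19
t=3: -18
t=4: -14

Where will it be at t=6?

3

Successive displacements: -5, -2, +1, +4 — each changes by +3.
step 5: -14 + 7 → -7
step 6: -7 + 10 → 3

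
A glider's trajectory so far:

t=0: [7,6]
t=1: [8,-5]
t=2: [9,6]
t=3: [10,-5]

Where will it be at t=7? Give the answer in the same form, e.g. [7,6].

The first coordinate changes by +1 each step, so at step 7 it is 7 + 7·(1) = 14.
The second coordinate repeats the cycle [6, -5] with period 2; step 7 mod 2 = 1, giving -5.

[14,-5]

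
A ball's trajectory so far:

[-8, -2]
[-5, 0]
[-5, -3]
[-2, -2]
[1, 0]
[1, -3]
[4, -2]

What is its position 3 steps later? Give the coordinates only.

Differencing gives [+3, +2], [+0, -3], [+3, +1], [+3, +2], [+0, -3], [+3, +1]. This is the pattern [+3, +2], [+0, -3], [+3, +1] repeated.
step 7: apply [+3, +2] → [7, 0]
step 8: apply [+0, -3] → [7, -3]
step 9: apply [+3, +1] → [10, -2]

[10, -2]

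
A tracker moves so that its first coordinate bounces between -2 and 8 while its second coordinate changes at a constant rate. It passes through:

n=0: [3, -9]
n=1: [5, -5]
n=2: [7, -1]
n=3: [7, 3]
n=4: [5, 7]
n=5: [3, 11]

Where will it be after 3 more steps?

[-1, 23]

The first coordinate travels 2 per step and bounces off the walls at -2 and 8.
  step 6: 3 → 1
  step 7: 1 → -1
  step 8: -1 → -1
The second coordinate changes by +4 each step: at step 8 it is 23.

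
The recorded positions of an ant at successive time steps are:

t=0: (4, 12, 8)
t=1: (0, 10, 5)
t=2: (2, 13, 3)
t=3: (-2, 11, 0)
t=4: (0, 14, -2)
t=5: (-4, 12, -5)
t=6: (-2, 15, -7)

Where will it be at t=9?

(-8, 14, -15)

Step-to-step displacements: (-4, -2, -3), (+2, +3, -2), (-4, -2, -3), (+2, +3, -2), (-4, -2, -3), (+2, +3, -2) — a repeating cycle of length 2.
step 7: apply (-4, -2, -3) → (-6, 13, -10)
step 8: apply (+2, +3, -2) → (-4, 16, -12)
step 9: apply (-4, -2, -3) → (-8, 14, -15)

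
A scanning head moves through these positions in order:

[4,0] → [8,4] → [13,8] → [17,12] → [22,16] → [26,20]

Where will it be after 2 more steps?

The moves between consecutive positions are [+4,+4], [+5,+4], [+4,+4], [+5,+4], [+4,+4]; they repeat the 2-cycle [[+4,+4], [+5,+4]].
step 6: apply [+5,+4] → [31,24]
step 7: apply [+4,+4] → [35,28]

[35,28]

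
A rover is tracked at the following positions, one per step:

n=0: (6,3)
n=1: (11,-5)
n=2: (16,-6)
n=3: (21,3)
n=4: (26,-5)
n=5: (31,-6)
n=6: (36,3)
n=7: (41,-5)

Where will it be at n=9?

First: linear, +5 per step → 51 at step 9.
Second: cycles through 3, -5, -6 every 3 steps. Step 9 lands at position 0 of the cycle → 3.

(51,3)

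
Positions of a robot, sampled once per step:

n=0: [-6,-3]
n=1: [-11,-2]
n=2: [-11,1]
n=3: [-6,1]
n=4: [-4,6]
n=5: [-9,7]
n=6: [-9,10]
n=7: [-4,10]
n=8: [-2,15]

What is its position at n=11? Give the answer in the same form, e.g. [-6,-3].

[-2,19]

The moves between consecutive positions are [-5,+1], [+0,+3], [+5,+0], [+2,+5], [-5,+1], [+0,+3], [+5,+0], [+2,+5]; they repeat the 4-cycle [[-5,+1], [+0,+3], [+5,+0], [+2,+5]].
step 9: apply [-5,+1] → [-7,16]
step 10: apply [+0,+3] → [-7,19]
step 11: apply [+5,+0] → [-2,19]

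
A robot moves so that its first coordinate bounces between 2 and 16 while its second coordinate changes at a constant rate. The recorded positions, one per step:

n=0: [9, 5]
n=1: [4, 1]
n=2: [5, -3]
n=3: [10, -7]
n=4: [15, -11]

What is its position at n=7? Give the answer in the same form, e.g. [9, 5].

The first coordinate reflects between 2 and 16, moving 5 per step.
  step 5: 15 → 12
  step 6: 12 → 7
  step 7: 7 → 2
The second coordinate changes by -4 each step: at step 7 it is -23.

[2, -23]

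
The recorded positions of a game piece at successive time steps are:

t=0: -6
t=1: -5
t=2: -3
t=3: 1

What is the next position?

9

Consecutive displacements +1, +2, +4 scale by a factor of 2 each step.
step 4: 1 + 8 → 9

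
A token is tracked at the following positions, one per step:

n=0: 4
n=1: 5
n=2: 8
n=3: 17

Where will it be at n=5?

Consecutive displacements +1, +3, +9 scale by a factor of 3 each step.
step 4: 17 + 27 → 44
step 5: 44 + 81 → 125

125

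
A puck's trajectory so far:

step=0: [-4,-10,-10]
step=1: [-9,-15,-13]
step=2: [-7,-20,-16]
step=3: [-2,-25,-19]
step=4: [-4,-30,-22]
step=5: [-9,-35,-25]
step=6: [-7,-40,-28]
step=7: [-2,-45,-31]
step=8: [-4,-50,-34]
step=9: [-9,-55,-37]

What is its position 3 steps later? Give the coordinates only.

[-4,-70,-46]

The first coordinate repeats the cycle [-4, -9, -7, -2] with period 4; step 12 mod 4 = 0, giving -4.
The second coordinate changes by -5 each step, so at step 12 it is -10 + 12·(-5) = -70.
The third coordinate changes by -3 each step, so at step 12 it is -10 + 12·(-3) = -46.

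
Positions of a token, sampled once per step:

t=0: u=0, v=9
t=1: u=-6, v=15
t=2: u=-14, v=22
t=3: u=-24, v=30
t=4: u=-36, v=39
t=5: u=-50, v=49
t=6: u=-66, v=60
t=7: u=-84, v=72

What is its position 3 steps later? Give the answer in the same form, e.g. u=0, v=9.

u=-150, v=114

Taking differences between consecutive positions: (-6, +6), (-8, +7), (-10, +8), (-12, +9), (-14, +10), (-16, +11), (-18, +12). These grow by (-2, +1) each step.
step 8: u=-84, v=72 + (-20, +13) → u=-104, v=85
step 9: u=-104, v=85 + (-22, +14) → u=-126, v=99
step 10: u=-126, v=99 + (-24, +15) → u=-150, v=114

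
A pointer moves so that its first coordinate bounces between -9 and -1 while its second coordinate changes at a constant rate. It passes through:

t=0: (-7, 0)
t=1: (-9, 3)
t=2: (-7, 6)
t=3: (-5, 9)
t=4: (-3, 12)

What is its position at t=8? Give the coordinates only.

(-7, 24)

The first coordinate travels 2 per step and bounces off the walls at -9 and -1.
  step 5: -3 → -1
  step 6: -1 → -3
  step 7: -3 → -5
  step 8: -5 → -7
The second coordinate changes by +3 each step: at step 8 it is 24.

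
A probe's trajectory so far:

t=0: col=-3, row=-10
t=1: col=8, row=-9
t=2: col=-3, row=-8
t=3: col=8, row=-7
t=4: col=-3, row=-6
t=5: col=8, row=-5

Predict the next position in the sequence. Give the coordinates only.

col=-3, row=-4

Col: cycles through -3, 8 every 2 steps. Step 6 lands at position 0 of the cycle → -3.
Row: linear, +1 per step → -4 at step 6.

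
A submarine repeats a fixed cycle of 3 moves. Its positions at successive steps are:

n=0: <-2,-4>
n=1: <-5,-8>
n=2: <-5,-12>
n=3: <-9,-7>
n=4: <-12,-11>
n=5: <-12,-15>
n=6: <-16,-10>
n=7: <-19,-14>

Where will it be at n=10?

Differencing gives <-3,-4>, <+0,-4>, <-4,+5>, <-3,-4>, <+0,-4>, <-4,+5>, <-3,-4>. This is the pattern <-3,-4>, <+0,-4>, <-4,+5> repeated.
step 8: apply <+0,-4> → <-19,-18>
step 9: apply <-4,+5> → <-23,-13>
step 10: apply <-3,-4> → <-26,-17>

<-26,-17>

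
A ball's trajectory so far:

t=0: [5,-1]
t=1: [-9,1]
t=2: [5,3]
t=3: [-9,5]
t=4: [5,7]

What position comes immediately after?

First: cycles through 5, -9 every 2 steps. Step 5 lands at position 1 of the cycle → -9.
Second: linear, +2 per step → 9 at step 5.

[-9,9]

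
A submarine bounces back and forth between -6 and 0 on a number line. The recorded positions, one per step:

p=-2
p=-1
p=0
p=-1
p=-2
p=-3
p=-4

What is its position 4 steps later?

p=-4

The value travels 1 per step and bounces off the walls at -6 and 0.
  step 7: -4 → -5
  step 8: -5 → -6
  step 9: -6 → -5
  step 10: -5 → -4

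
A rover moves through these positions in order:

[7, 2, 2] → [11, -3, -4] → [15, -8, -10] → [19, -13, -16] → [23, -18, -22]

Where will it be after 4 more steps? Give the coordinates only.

Constant displacement of [+4, -5, -6] per step.
step 5: [23, -18, -22] + [+4, -5, -6] → [27, -23, -28]
step 6: [27, -23, -28] + [+4, -5, -6] → [31, -28, -34]
step 7: [31, -28, -34] + [+4, -5, -6] → [35, -33, -40]
step 8: [35, -33, -40] + [+4, -5, -6] → [39, -38, -46]

[39, -38, -46]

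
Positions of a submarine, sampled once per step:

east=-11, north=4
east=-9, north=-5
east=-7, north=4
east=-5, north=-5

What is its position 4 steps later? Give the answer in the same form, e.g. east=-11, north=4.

east=3, north=-5

East: linear, +2 per step → 3 at step 7.
North: cycles through 4, -5 every 2 steps. Step 7 lands at position 1 of the cycle → -5.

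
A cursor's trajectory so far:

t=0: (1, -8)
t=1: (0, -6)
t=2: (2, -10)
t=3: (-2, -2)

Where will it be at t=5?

(-10, 14)

Step-to-step displacements: (-1, +2), (+2, -4), (-4, +8); each is -2× the previous.
step 4: (-2, -2) + (+8, -16) → (6, -18)
step 5: (6, -18) + (-16, +32) → (-10, 14)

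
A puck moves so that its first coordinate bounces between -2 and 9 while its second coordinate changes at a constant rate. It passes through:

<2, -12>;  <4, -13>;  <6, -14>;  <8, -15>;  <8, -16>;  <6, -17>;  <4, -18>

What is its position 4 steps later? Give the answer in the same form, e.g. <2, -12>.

<0, -22>

The first coordinate reflects between -2 and 9, moving 2 per step.
  step 7: 4 → 2
  step 8: 2 → 0
  step 9: 0 → -2
  step 10: -2 → 0
The second coordinate changes by -1 each step: at step 10 it is -22.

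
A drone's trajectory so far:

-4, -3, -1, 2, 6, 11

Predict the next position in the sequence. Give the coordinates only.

17

Successive displacements: +1, +2, +3, +4, +5 — each changes by +1.
step 6: 11 + 6 → 17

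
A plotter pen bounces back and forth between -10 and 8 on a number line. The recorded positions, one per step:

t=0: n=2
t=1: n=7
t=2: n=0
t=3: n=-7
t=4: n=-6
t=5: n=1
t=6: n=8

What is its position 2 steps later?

The value travels 7 per step and bounces off the walls at -10 and 8.
  step 7: 8 → 1
  step 8: 1 → -6

n=-6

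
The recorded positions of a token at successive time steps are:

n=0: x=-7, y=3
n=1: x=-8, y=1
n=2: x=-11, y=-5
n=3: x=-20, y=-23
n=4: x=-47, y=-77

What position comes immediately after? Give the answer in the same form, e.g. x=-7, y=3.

Step-to-step displacements: (-1, -2), (-3, -6), (-9, -18), (-27, -54); each is 3× the previous.
step 5: x=-47, y=-77 + (-81, -162) → x=-128, y=-239

x=-128, y=-239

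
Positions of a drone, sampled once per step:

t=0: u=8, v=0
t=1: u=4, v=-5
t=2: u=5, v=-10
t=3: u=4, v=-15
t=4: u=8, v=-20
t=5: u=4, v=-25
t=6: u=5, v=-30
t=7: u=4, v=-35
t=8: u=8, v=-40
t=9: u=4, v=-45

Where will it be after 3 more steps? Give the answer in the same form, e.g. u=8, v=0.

u=8, v=-60

U: cycles through 8, 4, 5, 4 every 4 steps. Step 12 lands at position 0 of the cycle → 8.
V: linear, -5 per step → -60 at step 12.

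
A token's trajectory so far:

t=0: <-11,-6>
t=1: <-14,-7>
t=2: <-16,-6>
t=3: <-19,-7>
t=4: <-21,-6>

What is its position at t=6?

<-26,-6>

Step-to-step displacements: <-3,-1>, <-2,+1>, <-3,-1>, <-2,+1> — a repeating cycle of length 2.
step 5: apply <-3,-1> → <-24,-7>
step 6: apply <-2,+1> → <-26,-6>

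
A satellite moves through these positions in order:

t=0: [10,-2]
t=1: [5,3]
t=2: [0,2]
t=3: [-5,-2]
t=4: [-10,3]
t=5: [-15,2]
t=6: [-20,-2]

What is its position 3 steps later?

[-35,-2]

First: linear, -5 per step → -35 at step 9.
Second: cycles through -2, 3, 2 every 3 steps. Step 9 lands at position 0 of the cycle → -2.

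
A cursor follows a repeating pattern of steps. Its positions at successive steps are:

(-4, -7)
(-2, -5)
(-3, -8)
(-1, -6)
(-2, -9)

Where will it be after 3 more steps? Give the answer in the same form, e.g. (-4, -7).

The moves between consecutive positions are (+2, +2), (-1, -3), (+2, +2), (-1, -3); they repeat the 2-cycle [(+2, +2), (-1, -3)].
step 5: apply (+2, +2) → (0, -7)
step 6: apply (-1, -3) → (-1, -10)
step 7: apply (+2, +2) → (1, -8)

(1, -8)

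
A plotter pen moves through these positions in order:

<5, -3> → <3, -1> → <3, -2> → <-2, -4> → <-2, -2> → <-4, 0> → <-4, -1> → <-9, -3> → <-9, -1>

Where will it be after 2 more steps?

<-11, 0>

Step-to-step displacements: <-2, +2>, <+0, -1>, <-5, -2>, <+0, +2>, <-2, +2>, <+0, -1>, <-5, -2>, <+0, +2> — a repeating cycle of length 4.
step 9: apply <-2, +2> → <-11, 1>
step 10: apply <+0, -1> → <-11, 0>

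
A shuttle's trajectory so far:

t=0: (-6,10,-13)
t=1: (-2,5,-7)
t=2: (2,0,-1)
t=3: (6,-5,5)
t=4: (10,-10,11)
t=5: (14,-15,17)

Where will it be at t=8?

(26,-30,35)

The position changes by (+4,-5,+6) every step.
step 6: (14,-15,17) + (+4,-5,+6) → (18,-20,23)
step 7: (18,-20,23) + (+4,-5,+6) → (22,-25,29)
step 8: (22,-25,29) + (+4,-5,+6) → (26,-30,35)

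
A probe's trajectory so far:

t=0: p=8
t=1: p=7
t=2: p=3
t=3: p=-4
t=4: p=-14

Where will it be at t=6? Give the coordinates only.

Successive displacements: -1, -4, -7, -10 — each changes by -3.
step 5: -14 − 13 → p=-27
step 6: -27 − 16 → p=-43

p=-43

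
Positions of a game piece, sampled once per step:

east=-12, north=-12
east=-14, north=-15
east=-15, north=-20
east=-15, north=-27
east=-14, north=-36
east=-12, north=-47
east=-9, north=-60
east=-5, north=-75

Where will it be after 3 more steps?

east=13, north=-132

First differences are (-2, -3), (-1, -5), (+0, -7), (+1, -9), (+2, -11), (+3, -13), (+4, -15); their common second difference is (+1, -2) (constant acceleration).
step 8: east=-5, north=-75 + (+5, -17) → east=0, north=-92
step 9: east=0, north=-92 + (+6, -19) → east=6, north=-111
step 10: east=6, north=-111 + (+7, -21) → east=13, north=-132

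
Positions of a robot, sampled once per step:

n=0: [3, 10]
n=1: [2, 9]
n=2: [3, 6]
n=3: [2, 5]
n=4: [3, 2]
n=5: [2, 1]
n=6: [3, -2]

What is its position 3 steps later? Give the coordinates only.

[2, -7]

Step-to-step displacements: [-1, -1], [+1, -3], [-1, -1], [+1, -3], [-1, -1], [+1, -3] — a repeating cycle of length 2.
step 7: apply [-1, -1] → [2, -3]
step 8: apply [+1, -3] → [3, -6]
step 9: apply [-1, -1] → [2, -7]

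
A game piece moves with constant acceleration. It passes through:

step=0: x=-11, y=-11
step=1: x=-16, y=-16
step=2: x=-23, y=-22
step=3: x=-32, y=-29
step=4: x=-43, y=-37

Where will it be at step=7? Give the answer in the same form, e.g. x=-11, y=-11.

Successive displacements: (-5,-5), (-7,-6), (-9,-7), (-11,-8) — each changes by (-2,-1).
step 5: x=-43, y=-37 + (-13,-9) → x=-56, y=-46
step 6: x=-56, y=-46 + (-15,-10) → x=-71, y=-56
step 7: x=-71, y=-56 + (-17,-11) → x=-88, y=-67

x=-88, y=-67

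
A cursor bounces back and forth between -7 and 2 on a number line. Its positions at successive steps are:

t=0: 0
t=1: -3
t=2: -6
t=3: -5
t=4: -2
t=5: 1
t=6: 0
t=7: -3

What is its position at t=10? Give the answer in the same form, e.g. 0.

-2

The value reflects between -7 and 2, moving 3 per step.
  step 8: -3 → -6
  step 9: -6 → -5
  step 10: -5 → -2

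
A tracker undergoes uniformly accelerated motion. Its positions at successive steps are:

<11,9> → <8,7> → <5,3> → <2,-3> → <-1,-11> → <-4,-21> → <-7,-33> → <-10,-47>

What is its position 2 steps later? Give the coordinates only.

Taking differences between consecutive positions: <-3,-2>, <-3,-4>, <-3,-6>, <-3,-8>, <-3,-10>, <-3,-12>, <-3,-14>. These grow by <+0,-2> each step.
step 8: <-10,-47> + <-3,-16> → <-13,-63>
step 9: <-13,-63> + <-3,-18> → <-16,-81>

<-16,-81>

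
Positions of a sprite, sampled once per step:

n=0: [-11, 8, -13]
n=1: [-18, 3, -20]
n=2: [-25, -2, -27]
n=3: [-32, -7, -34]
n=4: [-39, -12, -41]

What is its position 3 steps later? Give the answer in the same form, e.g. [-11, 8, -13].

Each step adds [-7, -5, -7] to the position.
step 5: [-39, -12, -41] + [-7, -5, -7] → [-46, -17, -48]
step 6: [-46, -17, -48] + [-7, -5, -7] → [-53, -22, -55]
step 7: [-53, -22, -55] + [-7, -5, -7] → [-60, -27, -62]

[-60, -27, -62]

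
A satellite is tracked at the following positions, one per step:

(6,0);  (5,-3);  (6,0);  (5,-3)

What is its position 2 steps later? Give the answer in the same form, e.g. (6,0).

(5,-3)

The jumps are (-1,-3), (+1,+3), (-1,-3) — a geometric progression with ratio -1.
step 4: (5,-3) + (+1,+3) → (6,0)
step 5: (6,0) + (-1,-3) → (5,-3)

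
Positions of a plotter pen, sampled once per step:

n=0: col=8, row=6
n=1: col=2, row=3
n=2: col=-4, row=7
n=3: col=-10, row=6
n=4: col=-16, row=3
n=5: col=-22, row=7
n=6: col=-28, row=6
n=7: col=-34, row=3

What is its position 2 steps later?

col=-46, row=6

The col coordinate changes by -6 each step, so at step 9 it is 8 + 9·(-6) = -46.
The row coordinate repeats the cycle [6, 3, 7] with period 3; step 9 mod 3 = 0, giving 6.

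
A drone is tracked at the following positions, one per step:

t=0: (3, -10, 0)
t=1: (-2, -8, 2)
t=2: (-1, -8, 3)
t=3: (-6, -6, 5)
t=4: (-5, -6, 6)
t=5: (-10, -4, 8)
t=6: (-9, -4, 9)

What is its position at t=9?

Differencing gives (-5, +2, +2), (+1, +0, +1), (-5, +2, +2), (+1, +0, +1), (-5, +2, +2), (+1, +0, +1). This is the pattern (-5, +2, +2), (+1, +0, +1) repeated.
step 7: apply (-5, +2, +2) → (-14, -2, 11)
step 8: apply (+1, +0, +1) → (-13, -2, 12)
step 9: apply (-5, +2, +2) → (-18, 0, 14)

(-18, 0, 14)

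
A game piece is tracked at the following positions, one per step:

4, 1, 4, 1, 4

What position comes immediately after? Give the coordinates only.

1

Consecutive displacements -3, +3, -3, +3 scale by a factor of -1 each step.
step 5: 4 − 3 → 1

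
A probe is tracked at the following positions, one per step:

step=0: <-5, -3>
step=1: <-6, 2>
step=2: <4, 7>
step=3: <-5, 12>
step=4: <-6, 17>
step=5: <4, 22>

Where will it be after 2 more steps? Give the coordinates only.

<-6, 32>

The first coordinate repeats the cycle [-5, -6, 4] with period 3; step 7 mod 3 = 1, giving -6.
The second coordinate changes by +5 each step, so at step 7 it is -3 + 7·(5) = 32.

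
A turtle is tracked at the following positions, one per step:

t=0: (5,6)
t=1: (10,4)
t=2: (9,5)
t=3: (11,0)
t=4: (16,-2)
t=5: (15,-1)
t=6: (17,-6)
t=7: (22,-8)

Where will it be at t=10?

Step-to-step displacements: (+5,-2), (-1,+1), (+2,-5), (+5,-2), (-1,+1), (+2,-5), (+5,-2) — a repeating cycle of length 3.
step 8: apply (-1,+1) → (21,-7)
step 9: apply (+2,-5) → (23,-12)
step 10: apply (+5,-2) → (28,-14)

(28,-14)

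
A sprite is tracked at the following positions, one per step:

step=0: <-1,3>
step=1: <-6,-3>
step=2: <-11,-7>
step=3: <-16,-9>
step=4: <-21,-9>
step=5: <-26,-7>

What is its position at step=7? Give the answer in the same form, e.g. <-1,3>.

First differences are <-5,-6>, <-5,-4>, <-5,-2>, <-5,+0>, <-5,+2>; their common second difference is <+0,+2> (constant acceleration).
step 6: <-26,-7> + <-5,+4> → <-31,-3>
step 7: <-31,-3> + <-5,+6> → <-36,3>

<-36,3>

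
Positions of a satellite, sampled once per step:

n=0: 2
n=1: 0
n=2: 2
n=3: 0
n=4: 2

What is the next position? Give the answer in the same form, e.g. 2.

Consecutive displacements -2, +2, -2, +2 scale by a factor of -1 each step.
step 5: 2 − 2 → 0

0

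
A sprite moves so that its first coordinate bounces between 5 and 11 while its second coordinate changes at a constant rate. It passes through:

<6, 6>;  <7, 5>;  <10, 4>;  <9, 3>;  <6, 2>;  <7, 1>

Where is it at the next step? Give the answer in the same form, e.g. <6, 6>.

The first coordinate reflects between 5 and 11, moving 3 per step.
  step 6: 7 → 10
The second coordinate changes by -1 each step: at step 6 it is 0.

<10, 0>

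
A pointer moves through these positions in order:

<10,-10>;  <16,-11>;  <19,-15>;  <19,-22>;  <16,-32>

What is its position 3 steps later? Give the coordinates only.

First differences are <+6,-1>, <+3,-4>, <+0,-7>, <-3,-10>; their common second difference is <-3,-3> (constant acceleration).
step 5: <16,-32> + <-6,-13> → <10,-45>
step 6: <10,-45> + <-9,-16> → <1,-61>
step 7: <1,-61> + <-12,-19> → <-11,-80>

<-11,-80>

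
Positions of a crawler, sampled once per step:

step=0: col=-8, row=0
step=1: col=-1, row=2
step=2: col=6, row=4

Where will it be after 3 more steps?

The position changes by (+7, +2) every step.
step 3: col=6, row=4 + (+7, +2) → col=13, row=6
step 4: col=13, row=6 + (+7, +2) → col=20, row=8
step 5: col=20, row=8 + (+7, +2) → col=27, row=10

col=27, row=10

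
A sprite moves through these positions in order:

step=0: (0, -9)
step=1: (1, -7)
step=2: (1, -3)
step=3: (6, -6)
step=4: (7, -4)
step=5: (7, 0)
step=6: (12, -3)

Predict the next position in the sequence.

(13, -1)

The moves between consecutive positions are (+1, +2), (+0, +4), (+5, -3), (+1, +2), (+0, +4), (+5, -3); they repeat the 3-cycle [(+1, +2), (+0, +4), (+5, -3)].
step 7: apply (+1, +2) → (13, -1)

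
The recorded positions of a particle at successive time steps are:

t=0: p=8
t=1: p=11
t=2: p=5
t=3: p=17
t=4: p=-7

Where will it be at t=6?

p=-55

Step-to-step displacements: +3, -6, +12, -24; each is -2× the previous.
step 5: -7 + 48 → p=41
step 6: 41 − 96 → p=-55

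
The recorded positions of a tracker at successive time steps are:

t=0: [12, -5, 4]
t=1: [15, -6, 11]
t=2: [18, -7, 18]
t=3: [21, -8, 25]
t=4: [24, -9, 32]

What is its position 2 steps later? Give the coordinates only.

[30, -11, 46]

The position changes by [+3, -1, +7] every step.
step 5: [24, -9, 32] + [+3, -1, +7] → [27, -10, 39]
step 6: [27, -10, 39] + [+3, -1, +7] → [30, -11, 46]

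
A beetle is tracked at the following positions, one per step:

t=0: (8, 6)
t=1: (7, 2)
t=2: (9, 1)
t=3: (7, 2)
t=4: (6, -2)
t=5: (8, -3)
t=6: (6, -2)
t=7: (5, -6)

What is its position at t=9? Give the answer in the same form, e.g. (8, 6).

(5, -6)

The moves between consecutive positions are (-1, -4), (+2, -1), (-2, +1), (-1, -4), (+2, -1), (-2, +1), (-1, -4); they repeat the 3-cycle [(-1, -4), (+2, -1), (-2, +1)].
step 8: apply (+2, -1) → (7, -7)
step 9: apply (-2, +1) → (5, -6)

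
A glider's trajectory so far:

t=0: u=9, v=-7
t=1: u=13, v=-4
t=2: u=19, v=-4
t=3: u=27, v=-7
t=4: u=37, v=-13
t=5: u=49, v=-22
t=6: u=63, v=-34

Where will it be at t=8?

u=97, v=-67

Taking differences between consecutive positions: (+4, +3), (+6, +0), (+8, -3), (+10, -6), (+12, -9), (+14, -12). These grow by (+2, -3) each step.
step 7: u=63, v=-34 + (+16, -15) → u=79, v=-49
step 8: u=79, v=-49 + (+18, -18) → u=97, v=-67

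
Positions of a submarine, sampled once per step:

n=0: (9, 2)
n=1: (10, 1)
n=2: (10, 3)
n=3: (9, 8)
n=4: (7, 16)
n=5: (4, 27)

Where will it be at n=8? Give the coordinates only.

Taking differences between consecutive positions: (+1, -1), (+0, +2), (-1, +5), (-2, +8), (-3, +11). These grow by (-1, +3) each step.
step 6: (4, 27) + (-4, +14) → (0, 41)
step 7: (0, 41) + (-5, +17) → (-5, 58)
step 8: (-5, 58) + (-6, +20) → (-11, 78)

(-11, 78)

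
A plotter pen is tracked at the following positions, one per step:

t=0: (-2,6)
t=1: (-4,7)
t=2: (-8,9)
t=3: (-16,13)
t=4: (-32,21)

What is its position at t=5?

Consecutive displacements (-2,+1), (-4,+2), (-8,+4), (-16,+8) scale by a factor of 2 each step.
step 5: (-32,21) + (-32,+16) → (-64,37)

(-64,37)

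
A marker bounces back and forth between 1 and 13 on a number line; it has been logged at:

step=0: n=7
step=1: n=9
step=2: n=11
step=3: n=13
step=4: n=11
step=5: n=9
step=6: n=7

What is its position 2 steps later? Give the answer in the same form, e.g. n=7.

The value reflects between 1 and 13, moving 2 per step.
  step 7: 7 → 5
  step 8: 5 → 3

n=3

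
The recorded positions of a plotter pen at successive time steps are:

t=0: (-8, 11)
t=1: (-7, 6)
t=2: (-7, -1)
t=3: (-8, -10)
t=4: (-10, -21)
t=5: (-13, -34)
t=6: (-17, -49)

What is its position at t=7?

First differences are (+1, -5), (+0, -7), (-1, -9), (-2, -11), (-3, -13), (-4, -15); their common second difference is (-1, -2) (constant acceleration).
step 7: (-17, -49) + (-5, -17) → (-22, -66)

(-22, -66)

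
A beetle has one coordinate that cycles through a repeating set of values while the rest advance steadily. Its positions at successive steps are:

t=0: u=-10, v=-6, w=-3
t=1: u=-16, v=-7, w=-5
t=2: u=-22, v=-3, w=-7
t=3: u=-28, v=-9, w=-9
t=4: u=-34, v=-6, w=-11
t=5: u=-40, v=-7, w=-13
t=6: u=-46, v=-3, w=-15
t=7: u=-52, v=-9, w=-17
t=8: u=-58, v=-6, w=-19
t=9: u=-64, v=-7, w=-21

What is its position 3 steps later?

u=-82, v=-6, w=-27

U: linear, -6 per step → -82 at step 12.
V: cycles through -6, -7, -3, -9 every 4 steps. Step 12 lands at position 0 of the cycle → -6.
W: linear, -2 per step → -27 at step 12.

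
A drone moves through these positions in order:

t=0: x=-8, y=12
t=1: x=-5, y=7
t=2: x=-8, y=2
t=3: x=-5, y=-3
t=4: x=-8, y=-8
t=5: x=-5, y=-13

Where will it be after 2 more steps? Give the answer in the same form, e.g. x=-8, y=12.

Step-to-step displacements: (+3,-5), (-3,-5), (+3,-5), (-3,-5), (+3,-5) — a repeating cycle of length 2.
step 6: apply (-3,-5) → x=-8, y=-18
step 7: apply (+3,-5) → x=-5, y=-23

x=-5, y=-23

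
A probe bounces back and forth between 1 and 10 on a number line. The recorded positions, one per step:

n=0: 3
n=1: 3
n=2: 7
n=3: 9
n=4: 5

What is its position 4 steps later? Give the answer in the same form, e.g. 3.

7

The value reflects between 1 and 10, moving 4 per step.
  step 5: 5 → 1
  step 6: 1 → 5
  step 7: 5 → 9
  step 8: 9 → 7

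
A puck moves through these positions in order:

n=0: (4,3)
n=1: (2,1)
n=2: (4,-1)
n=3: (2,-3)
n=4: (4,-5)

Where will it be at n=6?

The first coordinate repeats the cycle [4, 2] with period 2; step 6 mod 2 = 0, giving 4.
The second coordinate changes by -2 each step, so at step 6 it is 3 + 6·(-2) = -9.

(4,-9)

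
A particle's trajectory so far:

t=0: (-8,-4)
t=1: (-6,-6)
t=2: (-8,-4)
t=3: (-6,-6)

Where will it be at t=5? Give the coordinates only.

The jumps are (+2,-2), (-2,+2), (+2,-2) — a geometric progression with ratio -1.
step 4: (-6,-6) + (-2,+2) → (-8,-4)
step 5: (-8,-4) + (+2,-2) → (-6,-6)

(-6,-6)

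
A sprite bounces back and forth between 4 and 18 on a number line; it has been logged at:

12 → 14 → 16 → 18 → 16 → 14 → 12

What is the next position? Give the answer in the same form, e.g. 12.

10

The value travels 2 per step and bounces off the walls at 4 and 18.
  step 7: 12 → 10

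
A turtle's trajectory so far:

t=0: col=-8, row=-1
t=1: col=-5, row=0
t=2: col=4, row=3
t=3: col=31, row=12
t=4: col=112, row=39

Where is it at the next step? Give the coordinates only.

col=355, row=120

Consecutive displacements (+3, +1), (+9, +3), (+27, +9), (+81, +27) scale by a factor of 3 each step.
step 5: col=112, row=39 + (+243, +81) → col=355, row=120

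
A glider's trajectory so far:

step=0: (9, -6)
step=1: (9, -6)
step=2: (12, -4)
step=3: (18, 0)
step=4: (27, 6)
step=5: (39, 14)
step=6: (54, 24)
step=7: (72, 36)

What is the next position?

Successive displacements: (+0, +0), (+3, +2), (+6, +4), (+9, +6), (+12, +8), (+15, +10), (+18, +12) — each changes by (+3, +2).
step 8: (72, 36) + (+21, +14) → (93, 50)

(93, 50)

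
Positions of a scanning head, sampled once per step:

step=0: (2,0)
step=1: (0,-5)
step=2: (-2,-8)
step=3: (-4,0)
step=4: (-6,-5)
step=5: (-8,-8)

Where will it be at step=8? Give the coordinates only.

(-14,-8)

The first coordinate changes by -2 each step, so at step 8 it is 2 + 8·(-2) = -14.
The second coordinate repeats the cycle [0, -5, -8] with period 3; step 8 mod 3 = 2, giving -8.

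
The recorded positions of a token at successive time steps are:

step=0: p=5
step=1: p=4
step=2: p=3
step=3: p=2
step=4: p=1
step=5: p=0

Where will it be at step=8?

p=-3

The position changes by -1 every step.
step 6: 0 − 1 → p=-1
step 7: -1 − 1 → p=-2
step 8: -2 − 1 → p=-3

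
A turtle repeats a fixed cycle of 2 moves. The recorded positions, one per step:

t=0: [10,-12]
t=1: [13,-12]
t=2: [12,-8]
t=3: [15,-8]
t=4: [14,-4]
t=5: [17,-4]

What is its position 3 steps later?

Differencing gives [+3,+0], [-1,+4], [+3,+0], [-1,+4], [+3,+0]. This is the pattern [+3,+0], [-1,+4] repeated.
step 6: apply [-1,+4] → [16,0]
step 7: apply [+3,+0] → [19,0]
step 8: apply [-1,+4] → [18,4]

[18,4]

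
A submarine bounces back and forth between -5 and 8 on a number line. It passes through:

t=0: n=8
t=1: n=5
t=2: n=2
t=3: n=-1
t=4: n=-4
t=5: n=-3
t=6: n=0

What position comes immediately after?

The value travels 3 per step and bounces off the walls at -5 and 8.
  step 7: 0 → 3

n=3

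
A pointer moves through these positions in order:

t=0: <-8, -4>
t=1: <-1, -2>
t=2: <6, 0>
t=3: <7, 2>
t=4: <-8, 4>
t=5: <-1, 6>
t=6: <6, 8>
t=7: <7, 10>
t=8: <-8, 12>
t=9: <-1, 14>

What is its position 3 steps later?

The first coordinate repeats the cycle [-8, -1, 6, 7] with period 4; step 12 mod 4 = 0, giving -8.
The second coordinate changes by +2 each step, so at step 12 it is -4 + 12·(2) = 20.

<-8, 20>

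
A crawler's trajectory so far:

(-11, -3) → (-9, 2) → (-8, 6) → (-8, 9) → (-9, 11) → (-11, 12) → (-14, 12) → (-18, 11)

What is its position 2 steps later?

(-29, 6)

Taking differences between consecutive positions: (+2, +5), (+1, +4), (+0, +3), (-1, +2), (-2, +1), (-3, +0), (-4, -1). These grow by (-1, -1) each step.
step 8: (-18, 11) + (-5, -2) → (-23, 9)
step 9: (-23, 9) + (-6, -3) → (-29, 6)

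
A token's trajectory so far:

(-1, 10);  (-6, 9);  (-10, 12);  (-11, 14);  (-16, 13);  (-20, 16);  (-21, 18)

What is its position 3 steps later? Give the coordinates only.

(-31, 22)

Differencing gives (-5, -1), (-4, +3), (-1, +2), (-5, -1), (-4, +3), (-1, +2). This is the pattern (-5, -1), (-4, +3), (-1, +2) repeated.
step 7: apply (-5, -1) → (-26, 17)
step 8: apply (-4, +3) → (-30, 20)
step 9: apply (-1, +2) → (-31, 22)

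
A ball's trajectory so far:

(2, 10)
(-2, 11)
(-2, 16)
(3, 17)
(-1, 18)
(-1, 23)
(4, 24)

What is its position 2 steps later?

Step-to-step displacements: (-4, +1), (+0, +5), (+5, +1), (-4, +1), (+0, +5), (+5, +1) — a repeating cycle of length 3.
step 7: apply (-4, +1) → (0, 25)
step 8: apply (+0, +5) → (0, 30)

(0, 30)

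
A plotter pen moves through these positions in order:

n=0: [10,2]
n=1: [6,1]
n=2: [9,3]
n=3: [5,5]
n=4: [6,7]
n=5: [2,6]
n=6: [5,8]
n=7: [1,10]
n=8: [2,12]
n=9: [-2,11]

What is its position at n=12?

Step-to-step displacements: [-4,-1], [+3,+2], [-4,+2], [+1,+2], [-4,-1], [+3,+2], [-4,+2], [+1,+2], [-4,-1] — a repeating cycle of length 4.
step 10: apply [+3,+2] → [1,13]
step 11: apply [-4,+2] → [-3,15]
step 12: apply [+1,+2] → [-2,17]

[-2,17]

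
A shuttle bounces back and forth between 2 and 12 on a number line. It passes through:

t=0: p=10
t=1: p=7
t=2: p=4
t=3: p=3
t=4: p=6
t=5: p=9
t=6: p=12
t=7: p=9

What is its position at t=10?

p=4

The value travels 3 per step and bounces off the walls at 2 and 12.
  step 8: 9 → 6
  step 9: 6 → 3
  step 10: 3 → 4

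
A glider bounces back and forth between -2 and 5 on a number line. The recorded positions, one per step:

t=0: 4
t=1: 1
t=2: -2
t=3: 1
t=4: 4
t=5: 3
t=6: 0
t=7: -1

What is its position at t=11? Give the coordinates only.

-1

The value reflects between -2 and 5, moving 3 per step.
  step 8: -1 → 2
  step 9: 2 → 5
  step 10: 5 → 2
  step 11: 2 → -1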